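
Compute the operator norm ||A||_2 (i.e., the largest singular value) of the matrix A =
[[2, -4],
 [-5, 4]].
||A||_2 = sqrt((61 + sqrt(3145))/2) ≈ 7.6512 (= sqrt(largest eigenvalue of A^T A))

||A||_2 = sigma_max(A) = sqrt(lambda_max(A^T A)). Form the symmetric matrix M = A^T A =
[[29, -28],
 [-28, 32]].
Its characteristic polynomial (trace, determinant of M give the coefficients) is
  p(λ) = det(λ I - M) = λ^2 - 61λ + 144.
For λ^2 - 61λ + 144 the discriminant is 3145. It is nonnegative but not a perfect square, so the roots are real and irrational: λ = (61 ± sqrt(3145))/2 ≈ 58.5401, 2.4599.
So the eigenvalues of A^T A are ≈ 2.4599, 58.5401 (all ≥ 0, as they must be for A^T A). The largest is λ_max = (61 + sqrt(3145))/2 ≈ 58.5401, hence ||A||_2 = sqrt(λ_max) = sqrt((61 + sqrt(3145))/2) ≈ 7.6512.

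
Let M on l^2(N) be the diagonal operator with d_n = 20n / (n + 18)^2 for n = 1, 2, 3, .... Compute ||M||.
||M|| = 5/18 (attained at n = 18)

For M diagonal, ||M|| = sup_n |d_n|. Treat f(x) = 20x / (x + 18)^2 for real x > 0. By the quotient rule, f'(x) = 20(18 - x)/(x + 18)^3, which is positive for x < 18 and negative for x > 18. So f has a unique maximum at x = 18, and since 18 is a positive integer, the supremum over n ≥ 1 is attained at n = 18: d_18 = 20·18/(18 + 18)^2 = 20·18/1296 = 5/18. Hence ||M|| = 5/18.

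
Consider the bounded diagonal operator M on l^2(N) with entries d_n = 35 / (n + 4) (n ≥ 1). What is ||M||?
||M|| = 7 (attained at n = 1)

For M diagonal, ||M|| = sup_n |d_n| = sup_n 35/(n + 4). This is positive and strictly decreasing in n, so the supremum is attained at n = 1: d_1 = 35/(1 + 4) = 7. Hence ||M|| = 7.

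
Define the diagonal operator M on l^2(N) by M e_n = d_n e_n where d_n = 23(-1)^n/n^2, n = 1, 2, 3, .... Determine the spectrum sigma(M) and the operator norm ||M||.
sigma(M) = {23(-1)^n/n^2 : n ≥ 1} ∪ {0}; ||M|| = 23

A bounded diagonal operator on l^2 with diagonal entries d_n has spectrum equal to the closure of {d_n : n ≥ 1}: every d_n is an eigenvalue (with eigenvector e_n), so {d_n} ⊂ sigma(M); the spectrum is closed, so its closure is too; and for lambda not in the closure, (M - lambda I) has bounded inverse (the diagonal entries 1/(d_n - lambda) are bounded). For our sequence d_n = 23(-1)^n/n^2, n = 1, 2, 3, ...:
  - {d_n} = {23(-1)^n/n^2 : n ≥ 1}; the only limit point is 0
  - closure = {23(-1)^n/n^2 : n ≥ 1} ∪ {0}
For the norm: a diagonal operator has ||M|| = sup_n |d_n|. Here |d_n| = 23/n^2 is decreasing, so sup_n |d_n| = |d_1| = 23. So ||M|| = 23.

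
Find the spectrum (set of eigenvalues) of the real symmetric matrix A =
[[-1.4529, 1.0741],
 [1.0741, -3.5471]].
sigma(A) ≈ {-4, -1}

A is real symmetric, so its spectrum consists of real eigenvalues. Expanding the characteristic polynomial of the displayed matrix gives
  det(λ I - A) = p(λ) = λ^2 + (5)λ + (4).
Solving p(λ) = 0 yields eigenvalues ≈ -4, -1. (A is shown rounded to 4 decimals, so these recover the underlying integer eigenvalues to within that precision.)
Verification: the trace of A = -5 equals the sum of eigenvalues -5, and det(A) ≈ 3.9999 matches the eigenvalue product 4.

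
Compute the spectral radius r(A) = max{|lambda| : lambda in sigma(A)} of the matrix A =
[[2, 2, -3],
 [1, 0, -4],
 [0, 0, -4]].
r(A) = 4

The eigenvalues of A are the roots of its characteristic polynomial. With M = A (coefficients from the trace, the sum of principal 2x2 minors, and det A):
  p(λ) = det(λ I - M) = λ^3 + 2λ^2 - 10λ - 8.
By the rational root theorem any rational root is an integer divisor of 8. Testing λ = -4: p(-4) = -64 + 32 + 40 - 8 = 0, so λ = -4 is a root. Dividing out (λ + 4) leaves p(λ) = (λ + 4)(λ^2 - 2λ - 2). For λ^2 - 2λ - 2 the discriminant is 12. It is nonnegative but not a perfect square, so the roots are real and irrational: λ = (2 ± sqrt(12))/2 ≈ 2.7321, -0.7321.
Thus the eigenvalues (to 4 decimals) are 2.7321 (modulus 2.7321); -0.7321 (modulus 0.7321); -4 (modulus 4). The spectral radius is the largest modulus: r(A) = 4. (Cross-check: r(A) ≤ ||A||_2 ≈ 6.6883; equality holds whenever A is normal, though it can also hold for some non-normal A.)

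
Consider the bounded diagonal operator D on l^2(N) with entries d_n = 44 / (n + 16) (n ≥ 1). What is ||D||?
||D|| = 44/17 (attained at n = 1)

For D diagonal, ||D|| = sup_n |d_n| = sup_n 44/(n + 16). This is positive and strictly decreasing in n, so the supremum is attained at n = 1: d_1 = 44/(1 + 16) = 44/17. Hence ||D|| = 44/17.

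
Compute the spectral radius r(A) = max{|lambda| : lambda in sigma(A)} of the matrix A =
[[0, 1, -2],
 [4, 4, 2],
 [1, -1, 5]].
r(A) ≈ 4.5685

The eigenvalues of A are the roots of its characteristic polynomial. With M = A (coefficients from the trace, the sum of principal 2x2 minors, and det A):
  p(λ) = det(λ I - M) = λ^3 - 9λ^2 + 20λ + 2.
No integer candidate from the rational root theorem (±divisors of 2) is a root, so the roots are irrational. The cubic discriminant is Δ = -356 < 0, so there is one real root and a complex-conjugate pair. p(-1) = -28 and p(0) = 2 have opposite signs, so a root lies in (-1, 0); Newton's method refines it to λ ≈ -0.0958. Dividing out (λ - (-0.0958)) leaves approximately λ^2 - 9.0958λ + 20.8716. For λ^2 - 9.0958λ + 20.8716 the discriminant is -0.7524. It is negative, so the remaining roots are the complex-conjugate pair λ ≈ 4.5479 ± 0.4337i. Their product equals the constant term, so |λ|^2 ≈ 20.8716 and |λ| ≈ 4.5685.
Thus the eigenvalues (to 4 decimals) are -0.0958 (modulus 0.0958); 4.5479 ± 0.4337i (modulus 4.5685). The spectral radius is the largest modulus: r(A) ≈ 4.5685. (Cross-check: r(A) ≤ ||A||_2 ≈ 6.5948; equality holds whenever A is normal, though it can also hold for some non-normal A.)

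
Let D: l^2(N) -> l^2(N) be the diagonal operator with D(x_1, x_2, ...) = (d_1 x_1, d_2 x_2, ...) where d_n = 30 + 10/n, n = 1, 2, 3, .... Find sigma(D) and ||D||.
sigma(D) = {30 + 10/n : n ≥ 1} ∪ {30}; ||D|| = 40

A bounded diagonal operator on l^2 with diagonal entries d_n has spectrum equal to the closure of {d_n : n ≥ 1}: every d_n is an eigenvalue (with eigenvector e_n), so {d_n} ⊂ sigma(D); the spectrum is closed, so its closure is too; and for lambda not in the closure, (D - lambda I) has bounded inverse (the diagonal entries 1/(d_n - lambda) are bounded). For our sequence d_n = 30 + 10/n, n = 1, 2, 3, ...:
  - {d_n} = {30 + 10/n : n ≥ 1}; the only limit point is 30
  - closure = {30 + 10/n : n ≥ 1} ∪ {30}
For the norm: a diagonal operator has ||D|| = sup_n |d_n|. Here d_n = 30 + 10/n is positive and decreasing, so sup_n |d_n| = d_1 = 30 + 10 = 40. So ||D|| = 40.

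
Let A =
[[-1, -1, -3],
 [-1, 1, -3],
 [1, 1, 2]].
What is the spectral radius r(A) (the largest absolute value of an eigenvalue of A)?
r(A) ≈ 1.7693

The eigenvalues of A are the roots of its characteristic polynomial. With M = A (coefficients from the trace, the sum of principal 2x2 minors, and det A):
  p(λ) = det(λ I - M) = λ^3 - 2λ^2 + 4λ - 2.
No integer candidate from the rational root theorem (±divisors of 2) is a root, so the roots are irrational. The cubic discriminant is Δ = -76 < 0, so there is one real root and a complex-conjugate pair. p(0) = -2 and p(1) = 1 have opposite signs, so a root lies in (0, 1); Newton's method refines it to λ ≈ 0.6389. Dividing out (λ - (0.6389)) leaves approximately λ^2 - 1.3611λ + 3.1304. For λ^2 - 1.3611λ + 3.1304 the discriminant is -10.669. It is negative, so the remaining roots are the complex-conjugate pair λ ≈ 0.6806 ± 1.6332i. Their product equals the constant term, so |λ|^2 ≈ 3.1304 and |λ| ≈ 1.7693.
Thus the eigenvalues (to 4 decimals) are 0.6389 (modulus 0.6389); 0.6806 ± 1.6332i (modulus 1.7693). The spectral radius is the largest modulus: r(A) ≈ 1.7693. (Cross-check: r(A) ≤ ||A||_2 ≈ 5.0142; equality holds whenever A is normal, though it can also hold for some non-normal A.)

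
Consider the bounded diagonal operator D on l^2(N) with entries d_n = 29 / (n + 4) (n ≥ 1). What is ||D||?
||D|| = 29/5 (attained at n = 1)

For D diagonal, ||D|| = sup_n |d_n| = sup_n 29/(n + 4). This is positive and strictly decreasing in n, so the supremum is attained at n = 1: d_1 = 29/(1 + 4) = 29/5. Hence ||D|| = 29/5.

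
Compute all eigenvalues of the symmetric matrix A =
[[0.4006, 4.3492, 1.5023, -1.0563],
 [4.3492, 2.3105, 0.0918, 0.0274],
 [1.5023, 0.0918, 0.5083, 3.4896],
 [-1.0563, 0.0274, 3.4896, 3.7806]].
sigma(A) ≈ {-4, -1, 6} (6 with multiplicity 2)

A is real symmetric, so its spectrum consists of real eigenvalues. Expanding the characteristic polynomial of the displayed matrix gives
  det(λ I - A) = p(λ) = λ^4 + (-7)λ^3 + (-20)λ^2 + (131.999)λ + (143.9989).
Solving p(λ) = 0 yields eigenvalues ≈ -4, -1, 6, 6. (A is shown rounded to 4 decimals, so these recover the underlying integer eigenvalues to within that precision.)
Verification: the trace of A = 7 equals the sum of eigenvalues 7, and det(A) ≈ 143.9989 matches the eigenvalue product 144.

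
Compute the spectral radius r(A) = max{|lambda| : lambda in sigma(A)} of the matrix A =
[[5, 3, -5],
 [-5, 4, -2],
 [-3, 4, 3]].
r(A) ≈ 8.3222

The eigenvalues of A are the roots of its characteristic polynomial. With M = A (coefficients from the trace, the sum of principal 2x2 minors, and det A):
  p(λ) = det(λ I - M) = λ^3 - 12λ^2 + 55λ - 203.
No integer candidate from the rational root theorem (±divisors of 203) is a root, so the roots are irrational. The cubic discriminant is Δ = -334039 < 0, so there is one real root and a complex-conjugate pair. p(8) = -19 and p(9) = 49 have opposite signs, so a root lies in (8, 9); Newton's method refines it to λ ≈ 8.3222. Dividing out (λ - (8.3222)) leaves approximately λ^2 - 3.6778λ + 24.3926. For λ^2 - 3.6778λ + 24.3926 the discriminant is -84.0442. It is negative, so the remaining roots are the complex-conjugate pair λ ≈ 1.8389 ± 4.5838i. Their product equals the constant term, so |λ|^2 ≈ 24.3926 and |λ| ≈ 4.9389.
Thus the eigenvalues (to 4 decimals) are 8.3222 (modulus 8.3222); 1.8389 ± 4.5838i (modulus 4.9389). The spectral radius is the largest modulus: r(A) ≈ 8.3222. (Cross-check: r(A) ≤ ||A||_2 ≈ 8.7729; equality holds whenever A is normal, though it can also hold for some non-normal A.)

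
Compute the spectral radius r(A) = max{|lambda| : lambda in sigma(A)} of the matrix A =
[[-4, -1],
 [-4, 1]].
r(A) = (3 + sqrt(41))/2 ≈ 4.7016

The eigenvalues of A are the roots of its characteristic polynomial. With M = A (coefficients from the trace and determinant):
  p(λ) = det(λ I - M) = λ^2 + 3λ - 8.
For λ^2 + 3λ - 8 the discriminant is 41. It is nonnegative but not a perfect square, so the roots are real and irrational: λ = (-3 ± sqrt(41))/2 ≈ 1.7016, -4.7016.
Thus the eigenvalues (to 4 decimals) are 1.7016 (modulus 1.7016); -4.7016 (modulus 4.7016). The spectral radius is the largest modulus: r(A) = (3 + sqrt(41))/2 ≈ 4.7016. (Cross-check: r(A) ≤ ||A||_2 ≈ 5.6569; equality holds whenever A is normal, though it can also hold for some non-normal A.)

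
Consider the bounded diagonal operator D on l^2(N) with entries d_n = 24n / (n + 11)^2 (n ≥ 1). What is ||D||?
||D|| = 6/11 (attained at n = 11)

For D diagonal, ||D|| = sup_n |d_n|. Treat f(x) = 24x / (x + 11)^2 for real x > 0. By the quotient rule, f'(x) = 24(11 - x)/(x + 11)^3, which is positive for x < 11 and negative for x > 11. So f has a unique maximum at x = 11, and since 11 is a positive integer, the supremum over n ≥ 1 is attained at n = 11: d_11 = 24·11/(11 + 11)^2 = 24·11/484 = 6/11. Hence ||D|| = 6/11.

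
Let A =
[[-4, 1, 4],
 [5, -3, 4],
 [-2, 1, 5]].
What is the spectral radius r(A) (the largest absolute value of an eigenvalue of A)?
r(A) ≈ 5.1798

The eigenvalues of A are the roots of its characteristic polynomial. With M = A (coefficients from the trace, the sum of principal 2x2 minors, and det A):
  p(λ) = det(λ I - M) = λ^3 + 2λ^2 - 24λ - 39.
No integer candidate from the rational root theorem (±divisors of 39) is a root, so the roots are irrational. The cubic discriminant is Δ = 51477 > 0, so there are three distinct real roots. p(-6) = -39 and p(-5) = 6 have opposite signs, so a root lies in (-6, -5); Newton's method refines it to λ ≈ -5.1798. p(-2) = 9 and p(-1) = -14 have opposite signs, so a root lies in (-2, -1); Newton's method refines it to λ ≈ -1.5814. p(4) = -39 and p(5) = 16 have opposite signs, so a root lies in (4, 5); Newton's method refines it to λ ≈ 4.7612. Check (Vieta): the three roots sum to -2, matching tr M = -2.
Thus the eigenvalues (to 4 decimals) are -5.1798 (modulus 5.1798); -1.5814 (modulus 1.5814); 4.7612 (modulus 4.7612). The spectral radius is the largest modulus: r(A) ≈ 5.1798. (Cross-check: r(A) ≤ ||A||_2 ≈ 7.7811; equality holds whenever A is normal, though it can also hold for some non-normal A.)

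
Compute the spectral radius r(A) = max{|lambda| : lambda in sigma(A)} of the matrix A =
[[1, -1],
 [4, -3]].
r(A) = 1

The eigenvalues of A are the roots of its characteristic polynomial. With M = A (coefficients from the trace and determinant):
  p(λ) = det(λ I - M) = λ^2 + 2λ + 1.
For λ^2 + 2λ + 1 the discriminant is 0. It is a perfect square (0^2), so the roots are rational: λ = (-2 ± 0)/2 = -1, -1.
Thus the eigenvalues (to 4 decimals) are -1 (modulus 1). The spectral radius is the largest modulus: r(A) = 1. (Cross-check: r(A) ≤ ||A||_2 ≈ 5.1926; equality holds whenever A is normal, though it can also hold for some non-normal A.)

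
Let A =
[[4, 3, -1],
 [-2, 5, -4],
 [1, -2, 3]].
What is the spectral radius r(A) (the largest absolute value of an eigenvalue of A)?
r(A) = sqrt(35) ≈ 5.9161

The eigenvalues of A are the roots of its characteristic polynomial. With M = A (coefficients from the trace, the sum of principal 2x2 minors, and det A):
  p(λ) = det(λ I - M) = λ^3 - 12λ^2 + 46λ - 35.
By the rational root theorem any rational root is an integer divisor of 35. Testing λ = 1: p(1) = 1 - 12 + 46 - 35 = 0, so λ = 1 is a root. Dividing out (λ - 1) leaves p(λ) = (λ - 1)(λ^2 - 11λ + 35). For λ^2 - 11λ + 35 the discriminant is -19. It is negative, so the roots are the complex-conjugate pair λ = 11/2 ± (sqrt(19)/2) i ≈ 5.5 ± 2.1794i. For a conjugate pair the product of the roots equals the constant term, so |λ|^2 = 35 and |λ| = sqrt(35) ≈ 5.9161.
Thus the eigenvalues (to 4 decimals) are 5.5 ± 2.1794i (modulus 5.9161); 1 (modulus 1). The spectral radius is the largest modulus: r(A) = sqrt(35) ≈ 5.9161. (Cross-check: r(A) ≤ ||A||_2 ≈ 7.8801; equality holds whenever A is normal, though it can also hold for some non-normal A.)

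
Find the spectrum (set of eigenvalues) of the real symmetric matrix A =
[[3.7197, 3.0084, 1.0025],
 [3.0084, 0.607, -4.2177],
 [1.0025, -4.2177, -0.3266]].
sigma(A) ≈ {-5, 3, 6}

A is real symmetric, so its spectrum consists of real eigenvalues. Expanding the characteristic polynomial of the displayed matrix gives
  det(λ I - A) = p(λ) = λ^3 + (-4)λ^2 + (-27)λ + (90.0018).
Solving p(λ) = 0 yields eigenvalues ≈ -5, 3, 6. (A is shown rounded to 4 decimals, so these recover the underlying integer eigenvalues to within that precision.)
Verification: the trace of A = 4 equals the sum of eigenvalues 4, and det(A) ≈ -90.0018 matches the eigenvalue product -90.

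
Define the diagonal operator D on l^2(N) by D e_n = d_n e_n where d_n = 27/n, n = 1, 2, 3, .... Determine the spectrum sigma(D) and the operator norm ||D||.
sigma(D) = {27/n : n ≥ 1} ∪ {0}; ||D|| = 27

A bounded diagonal operator on l^2 with diagonal entries d_n has spectrum equal to the closure of {d_n : n ≥ 1}: every d_n is an eigenvalue (with eigenvector e_n), so {d_n} ⊂ sigma(D); the spectrum is closed, so its closure is too; and for lambda not in the closure, (D - lambda I) has bounded inverse (the diagonal entries 1/(d_n - lambda) are bounded). For our sequence d_n = 27/n, n = 1, 2, 3, ...:
  - {d_n} = {27/n : n ≥ 1}; the only limit point is 0
  - closure = {27/n : n ≥ 1} ∪ {0}
For the norm: a diagonal operator has ||D|| = sup_n |d_n|. Here d_n = 27/n is positive and decreasing, so sup_n |d_n| = d_1 = 27. So ||D|| = 27.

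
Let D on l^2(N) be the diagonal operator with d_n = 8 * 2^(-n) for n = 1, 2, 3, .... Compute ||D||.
||D|| = 4 (attained at n = 1)

For D diagonal, ||D|| = sup_n |d_n|. The sequence d_n = 8 * 2^(-n) is positive and strictly decreasing (ratio 2^(-1) < 1), so the supremum is d_1 = 8/2 = 4. Hence ||D|| = 4.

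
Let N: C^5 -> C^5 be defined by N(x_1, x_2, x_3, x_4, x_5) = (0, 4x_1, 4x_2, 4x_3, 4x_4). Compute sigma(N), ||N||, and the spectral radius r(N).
sigma(N) = {0}; ||N|| = 4; r(N) = 0. (N is nilpotent with N^5 = 0.)

On C^5, N is a strictly lower-triangular matrix with 4 on the subdiagonal and zeros elsewhere, so its characteristic polynomial is lambda^5 and every eigenvalue is 0: sigma(N) = {0}. For the operator norm, N e_i = 4e_{i+1} for i = 1, ..., 4 and N e_5 = 0, so the singular values of N are 4 (with multiplicity 4) and 0; hence ||N|| = 4. The spectral radius r(N) = max|lambda| = 0. Note ||N|| > r(N) — characteristic of non-normal nilpotent operators. Indeed N^5 = 0.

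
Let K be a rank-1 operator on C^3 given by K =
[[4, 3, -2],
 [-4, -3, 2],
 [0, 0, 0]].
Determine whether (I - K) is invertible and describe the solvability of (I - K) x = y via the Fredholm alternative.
(I - K) is singular (det(I - K) = 0, i.e. 1 ∈ sigma(K)). (I - K) x = y is solvable iff y ⊥ ker((I - K)^*) = span{(4, 3, -2)}, i.e. iff 4y_1 + 3y_2 - 2y_3 = 0. When solvable, the solutions are x = y + c·(1, -1, 0), c arbitrary (ker(I - K) = span{(1, -1, 0)}, dimension 1).

K has rank 1, so it is an outer product K = u v^T: every row of K is a multiple of one row vector. Reading off the entries, u = (1, -1, 0) and v = (4, 3, -2) (row i of K equals u_i·v^T). A rank-one matrix u v^T satisfies K u = u (v·u) and kills the (2)-dimensional subspace v^⊥, so its characteristic polynomial is lambda^2 (lambda - v·u) with v·u = tr K = 1. Hence the eigenvalues of I - K are 1 (multiplicity 2) and 1 - (1) = 0, so det(I - K) = 0. (Direct check: I - K =
[[-3, -3, 2],
 [4, 4, -2],
 [0, 0, 1]]
has determinant 0.) So 1 is an eigenvalue of K and (I - K) is not invertible. The finite-dimensional Fredholm alternative says: either (I - K) is invertible, or ker(I - K) ≠ {0} and then range(I - K) = ker((I - K)^*)^⊥, with dim ker(I - K) = dim ker((I - K)^*). We are in the second case, so we need both kernels. Kernel of I - K: (I - K) u = u - u (v·u) = u - u = 0, so ker(I - K) = span{u} = span{(1, -1, 0)} (it is exactly 1-dimensional because rank(I - K) = 2). Kernel of the adjoint: K is real, so (I - K)^* = I - K^T = I - v u^T, and (I - v u^T) v = v - v (u·v) = 0; hence ker((I - K)^*) = span{v} = span{(4, 3, -2)}. Therefore (I - K) x = y is solvable iff <y, v> = 0, i.e. iff 4y_1 + 3y_2 - 2y_3 = 0. When this holds, K y = u (v·y) = 0, so (I - K) y = y and x = y is a particular solution; the full solution set is the line x = y + c·u = y + c·(1, -1, 0), c ∈ C.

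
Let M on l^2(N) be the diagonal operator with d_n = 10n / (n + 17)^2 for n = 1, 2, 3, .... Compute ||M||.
||M|| = 5/34 (attained at n = 17)

For M diagonal, ||M|| = sup_n |d_n|. Treat f(x) = 10x / (x + 17)^2 for real x > 0. By the quotient rule, f'(x) = 10(17 - x)/(x + 17)^3, which is positive for x < 17 and negative for x > 17. So f has a unique maximum at x = 17, and since 17 is a positive integer, the supremum over n ≥ 1 is attained at n = 17: d_17 = 10·17/(17 + 17)^2 = 10·17/1156 = 5/34. Hence ||M|| = 5/34.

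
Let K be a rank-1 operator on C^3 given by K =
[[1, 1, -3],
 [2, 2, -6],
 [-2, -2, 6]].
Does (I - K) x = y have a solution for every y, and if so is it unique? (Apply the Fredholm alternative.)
(I - K) is invertible (det(I - K) = -8 ≠ 0), so for every y in C^3 the equation (I - K) x = y has a unique solution.

K has rank 1, so it is an outer product K = u v^T: every row of K is a multiple of one row vector. Reading off the entries, u = (1, 2, -2) and v = (1, 1, -3) (row i of K equals u_i·v^T). A rank-one matrix u v^T satisfies K u = u (v·u) and kills the (2)-dimensional subspace v^⊥, so its characteristic polynomial is lambda^2 (lambda - v·u) with v·u = tr K = 9. Hence the eigenvalues of I - K are 1 (multiplicity 2) and 1 - (9) = -8, so det(I - K) = -8. (Direct check: I - K =
[[0, -1, 3],
 [-2, -1, 6],
 [2, 2, -5]]
has determinant -8.) The finite-dimensional Fredholm alternative says: either (I - K) is invertible, or ker(I - K) ≠ {0} and then range(I - K) = ker((I - K)^*)^⊥, with dim ker(I - K) = dim ker((I - K)^*). Since det(I - K) ≠ 0, 1 is not an eigenvalue of K and ker(I - K) = {0}, so we are in the first case: for every y there is a unique x = (I - K)^(-1) y. Explicitly, by the Sherman–Morrison formula, (I - u v^T)^(-1) = I + u v^T/(1 - v·u), i.e. (I - K)^(-1) = I + K/(-8).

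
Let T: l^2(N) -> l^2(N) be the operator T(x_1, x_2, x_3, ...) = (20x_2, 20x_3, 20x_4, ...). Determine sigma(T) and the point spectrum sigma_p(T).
sigma(T) = closed disk {z in C : |z| ≤ 20}; sigma_p(T) = open disk {z in C : |z| < 20}

Note T = 20·V where V is the unit left shift (V x)_k = x_{k+1}; so sigma(T) = 20·sigma(V) and ||T|| = 20||V||. ||T x||^2 = 400sum_{k≥2} |x_k|^2 ≤ 400||x||^2, with equality on {x : x_1 = 0}, so ||T|| = 20. For any lambda with |lambda| < 20, set r = lambda/20 (|r| < 1); the vector x = (1, r, r^2, ...) is in l^2 and satisfies T x = 20(r, r^2, ...) = lambda x, so lambda is an eigenvalue. On the boundary |lambda| = 20 the geometric series diverges, so no l^2 eigenvector exists, but these lambda lie in the approximate point spectrum. Hence sigma(T) is the closed disk of radius 20 and sigma_p(T) is the open disk.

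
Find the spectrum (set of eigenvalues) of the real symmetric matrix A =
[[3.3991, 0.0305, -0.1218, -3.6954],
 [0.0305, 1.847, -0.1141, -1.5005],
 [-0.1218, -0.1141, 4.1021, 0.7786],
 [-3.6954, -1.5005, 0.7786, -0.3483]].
sigma(A) ≈ {-3, 2, 4, 6}

A is real symmetric, so its spectrum consists of real eigenvalues. Expanding the characteristic polynomial of the displayed matrix gives
  det(λ I - A) = p(λ) = λ^4 + (-9)λ^3 + (8)λ^2 + (83.9974)λ + (-143.992).
Solving p(λ) = 0 yields eigenvalues ≈ -3, 2, 4, 6. (A is shown rounded to 4 decimals, so these recover the underlying integer eigenvalues to within that precision.)
Verification: the trace of A = 9 equals the sum of eigenvalues 9, and det(A) ≈ -143.9920 matches the eigenvalue product -144.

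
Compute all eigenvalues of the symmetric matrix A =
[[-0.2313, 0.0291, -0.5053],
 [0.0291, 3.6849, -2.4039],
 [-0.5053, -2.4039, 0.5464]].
sigma(A) ≈ {-1, 0, 5}

A is real symmetric, so its spectrum consists of real eigenvalues. Expanding the characteristic polynomial of the displayed matrix gives
  det(λ I - A) = p(λ) = λ^3 + (-4)λ^2 + (-5)λ + (0).
Solving p(λ) = 0 yields eigenvalues ≈ -1, 0, 5. (A is shown rounded to 4 decimals, so these recover the underlying integer eigenvalues to within that precision.)
Verification: the trace of A = 4 equals the sum of eigenvalues 4, and det(A) ≈ 0.0003 matches the eigenvalue product 0.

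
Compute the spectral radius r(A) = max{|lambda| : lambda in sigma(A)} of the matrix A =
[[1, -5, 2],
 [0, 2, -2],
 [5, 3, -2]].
r(A) ≈ 4.433

The eigenvalues of A are the roots of its characteristic polynomial. With M = A (coefficients from the trace, the sum of principal 2x2 minors, and det A):
  p(λ) = det(λ I - M) = λ^3 - λ^2 - 8λ - 32.
No integer candidate from the rational root theorem (±divisors of 32) is a root, so the roots are irrational. The cubic discriminant is Δ = -30272 < 0, so there is one real root and a complex-conjugate pair. p(4) = -16 and p(5) = 28 have opposite signs, so a root lies in (4, 5); Newton's method refines it to λ ≈ 4.433. Dividing out (λ - (4.433)) leaves approximately λ^2 + 3.433λ + 7.2186. For λ^2 + 3.433λ + 7.2186 the discriminant is -17.0887. It is negative, so the remaining roots are the complex-conjugate pair λ ≈ -1.7165 ± 2.0669i. Their product equals the constant term, so |λ|^2 ≈ 7.2186 and |λ| ≈ 2.6867.
Thus the eigenvalues (to 4 decimals) are 4.433 (modulus 4.433); -1.7165 ± 2.0669i (modulus 2.6867). The spectral radius is the largest modulus: r(A) ≈ 4.433. (Cross-check: r(A) ≤ ||A||_2 ≈ 7.3794; equality holds whenever A is normal, though it can also hold for some non-normal A.)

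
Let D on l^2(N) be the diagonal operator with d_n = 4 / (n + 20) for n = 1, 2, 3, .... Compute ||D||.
||D|| = 4/21 (attained at n = 1)

For D diagonal, ||D|| = sup_n |d_n| = sup_n 4/(n + 20). This is positive and strictly decreasing in n, so the supremum is attained at n = 1: d_1 = 4/(1 + 20) = 4/21. Hence ||D|| = 4/21.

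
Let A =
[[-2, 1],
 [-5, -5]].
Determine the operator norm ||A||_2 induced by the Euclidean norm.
||A||_2 = sqrt((55 + sqrt(2125))/2) ≈ 7.1098 (= sqrt(largest eigenvalue of A^T A))

||A||_2 = sigma_max(A) = sqrt(lambda_max(A^T A)). Form the symmetric matrix M = A^T A =
[[29, 23],
 [23, 26]].
Its characteristic polynomial (trace, determinant of M give the coefficients) is
  p(λ) = det(λ I - M) = λ^2 - 55λ + 225.
For λ^2 - 55λ + 225 the discriminant is 2125. It is nonnegative but not a perfect square, so the roots are real and irrational: λ = (55 ± sqrt(2125))/2 ≈ 50.5489, 4.4511.
So the eigenvalues of A^T A are ≈ 4.4511, 50.5489 (all ≥ 0, as they must be for A^T A). The largest is λ_max = (55 + sqrt(2125))/2 ≈ 50.5489, hence ||A||_2 = sqrt(λ_max) = sqrt((55 + sqrt(2125))/2) ≈ 7.1098.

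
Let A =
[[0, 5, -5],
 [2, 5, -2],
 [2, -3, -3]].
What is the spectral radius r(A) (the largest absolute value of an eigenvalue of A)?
r(A) ≈ 6.917

The eigenvalues of A are the roots of its characteristic polynomial. With M = A (coefficients from the trace, the sum of principal 2x2 minors, and det A):
  p(λ) = det(λ I - M) = λ^3 - 2λ^2 - 21λ - 90.
No integer candidate from the rational root theorem (±divisors of 90) is a root, so the roots are irrational. The cubic discriminant is Δ = -250812 < 0, so there is one real root and a complex-conjugate pair. p(6) = -72 and p(7) = 8 have opposite signs, so a root lies in (6, 7); Newton's method refines it to λ ≈ 6.917. Dividing out (λ - (6.917)) leaves approximately λ^2 + 4.917λ + 13.0113. For λ^2 + 4.917λ + 13.0113 the discriminant is -27.8681. It is negative, so the remaining roots are the complex-conjugate pair λ ≈ -2.4585 ± 2.6395i. Their product equals the constant term, so |λ|^2 ≈ 13.0113 and |λ| ≈ 3.6071.
Thus the eigenvalues (to 4 decimals) are 6.917 (modulus 6.917); -2.4585 ± 2.6395i (modulus 3.6071). The spectral radius is the largest modulus: r(A) ≈ 6.917. (Cross-check: r(A) ≤ ||A||_2 ≈ 8.8142; equality holds whenever A is normal, though it can also hold for some non-normal A.)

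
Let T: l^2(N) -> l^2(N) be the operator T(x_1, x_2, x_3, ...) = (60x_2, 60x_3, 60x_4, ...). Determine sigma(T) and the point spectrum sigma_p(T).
sigma(T) = closed disk {z in C : |z| ≤ 60}; sigma_p(T) = open disk {z in C : |z| < 60}

Note T = 60·V where V is the unit left shift (V x)_k = x_{k+1}; so sigma(T) = 60·sigma(V) and ||T|| = 60||V||. ||T x||^2 = 3600sum_{k≥2} |x_k|^2 ≤ 3600||x||^2, with equality on {x : x_1 = 0}, so ||T|| = 60. For any lambda with |lambda| < 60, set r = lambda/60 (|r| < 1); the vector x = (1, r, r^2, ...) is in l^2 and satisfies T x = 60(r, r^2, ...) = lambda x, so lambda is an eigenvalue. On the boundary |lambda| = 60 the geometric series diverges, so no l^2 eigenvector exists, but these lambda lie in the approximate point spectrum. Hence sigma(T) is the closed disk of radius 60 and sigma_p(T) is the open disk.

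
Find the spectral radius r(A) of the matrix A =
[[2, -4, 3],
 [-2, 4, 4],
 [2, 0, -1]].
r(A) ≈ 5.256

The eigenvalues of A are the roots of its characteristic polynomial. With M = A (coefficients from the trace, the sum of principal 2x2 minors, and det A):
  p(λ) = det(λ I - M) = λ^3 - 5λ^2 - 12λ + 56.
No integer candidate from the rational root theorem (±divisors of 56) is a root, so the roots are irrational. The cubic discriminant is Δ = 14320 > 0, so there are three distinct real roots. p(-4) = -40 and p(-3) = 20 have opposite signs, so a root lies in (-4, -3); Newton's method refines it to λ ≈ -3.3946. p(3) = 2 and p(4) = -8 have opposite signs, so a root lies in (3, 4); Newton's method refines it to λ ≈ 3.1386. p(5) = -4 and p(6) = 20 have opposite signs, so a root lies in (5, 6); Newton's method refines it to λ ≈ 5.256. Check (Vieta): the three roots sum to 5, matching tr M = 5.
Thus the eigenvalues (to 4 decimals) are -3.3946 (modulus 3.3946); 3.1386 (modulus 3.1386); 5.256 (modulus 5.256). The spectral radius is the largest modulus: r(A) ≈ 5.256. (Cross-check: r(A) ≤ ||A||_2 ≈ 6.5307; equality holds whenever A is normal, though it can also hold for some non-normal A.)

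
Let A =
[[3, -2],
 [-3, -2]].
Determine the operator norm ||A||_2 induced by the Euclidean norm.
||A||_2 = sqrt(18) ≈ 4.2426 (= sqrt(largest eigenvalue of A^T A))

||A||_2 = sigma_max(A) = sqrt(lambda_max(A^T A)). Form the symmetric matrix M = A^T A =
[[18, 0],
 [0, 8]].
Its characteristic polynomial (trace, determinant of M give the coefficients) is
  p(λ) = det(λ I - M) = λ^2 - 26λ + 144.
For λ^2 - 26λ + 144 the discriminant is 100. It is a perfect square (10^2), so the roots are rational: λ = (26 ± 10)/2 = 18, 8.
So the eigenvalues of A^T A are ≈ 8, 18 (all ≥ 0, as they must be for A^T A). The largest is λ_max = 18, hence ||A||_2 = sqrt(λ_max) = sqrt(18) ≈ 4.2426.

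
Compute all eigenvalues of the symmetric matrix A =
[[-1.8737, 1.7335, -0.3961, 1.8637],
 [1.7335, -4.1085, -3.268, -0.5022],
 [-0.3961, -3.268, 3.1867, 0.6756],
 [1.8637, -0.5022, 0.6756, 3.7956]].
sigma(A) ≈ {-6, -2, 4, 5}

A is real symmetric, so its spectrum consists of real eigenvalues. Expanding the characteristic polynomial of the displayed matrix gives
  det(λ I - A) = p(λ) = λ^4 + (-1)λ^3 + (-40)λ^2 + (52.0012)λ + (239.9979).
Solving p(λ) = 0 yields eigenvalues ≈ -6, -2, 4, 5. (A is shown rounded to 4 decimals, so these recover the underlying integer eigenvalues to within that precision.)
Verification: the trace of A = 1 equals the sum of eigenvalues 1, and det(A) ≈ 239.9979 matches the eigenvalue product 240.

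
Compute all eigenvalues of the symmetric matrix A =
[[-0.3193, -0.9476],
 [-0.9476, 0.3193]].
sigma(A) ≈ {-1, 1}

A is real symmetric, so its spectrum consists of real eigenvalues. Expanding the characteristic polynomial of the displayed matrix gives
  det(λ I - A) = p(λ) = λ^2 + (0)λ + (-1).
Solving p(λ) = 0 yields eigenvalues ≈ -1, 1. (A is shown rounded to 4 decimals, so these recover the underlying integer eigenvalues to within that precision.)
Verification: the trace of A = 0 equals the sum of eigenvalues 0, and det(A) ≈ -0.9999 matches the eigenvalue product -1.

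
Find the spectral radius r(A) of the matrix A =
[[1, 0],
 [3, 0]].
r(A) = 1

The eigenvalues of A are the roots of its characteristic polynomial. With M = A (coefficients from the trace and determinant):
  p(λ) = det(λ I - M) = λ^2 - λ.
For λ^2 - λ the discriminant is 1. It is a perfect square (1^2), so the roots are rational: λ = (1 ± 1)/2 = 1, 0.
Thus the eigenvalues (to 4 decimals) are 1 (modulus 1); 0 (modulus 0). The spectral radius is the largest modulus: r(A) = 1. (Cross-check: r(A) ≤ ||A||_2 ≈ 3.1623; equality holds whenever A is normal, though it can also hold for some non-normal A.)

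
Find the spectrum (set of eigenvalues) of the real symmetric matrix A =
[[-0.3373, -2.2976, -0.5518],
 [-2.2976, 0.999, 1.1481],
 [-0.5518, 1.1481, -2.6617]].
sigma(A) ≈ {-3, -2, 3}

A is real symmetric, so its spectrum consists of real eigenvalues. Expanding the characteristic polynomial of the displayed matrix gives
  det(λ I - A) = p(λ) = λ^3 + (2)λ^2 + (-9)λ + (-18).
Solving p(λ) = 0 yields eigenvalues ≈ -3, -2, 3. (A is shown rounded to 4 decimals, so these recover the underlying integer eigenvalues to within that precision.)
Verification: the trace of A = -2 equals the sum of eigenvalues -2, and det(A) ≈ 17.9995 matches the eigenvalue product 18.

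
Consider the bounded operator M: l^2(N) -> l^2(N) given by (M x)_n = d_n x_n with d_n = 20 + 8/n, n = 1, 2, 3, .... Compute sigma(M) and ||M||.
sigma(M) = {20 + 8/n : n ≥ 1} ∪ {20}; ||M|| = 28

A bounded diagonal operator on l^2 with diagonal entries d_n has spectrum equal to the closure of {d_n : n ≥ 1}: every d_n is an eigenvalue (with eigenvector e_n), so {d_n} ⊂ sigma(M); the spectrum is closed, so its closure is too; and for lambda not in the closure, (M - lambda I) has bounded inverse (the diagonal entries 1/(d_n - lambda) are bounded). For our sequence d_n = 20 + 8/n, n = 1, 2, 3, ...:
  - {d_n} = {20 + 8/n : n ≥ 1}; the only limit point is 20
  - closure = {20 + 8/n : n ≥ 1} ∪ {20}
For the norm: a diagonal operator has ||M|| = sup_n |d_n|. Here d_n = 20 + 8/n is positive and decreasing, so sup_n |d_n| = d_1 = 20 + 8 = 28. So ||M|| = 28.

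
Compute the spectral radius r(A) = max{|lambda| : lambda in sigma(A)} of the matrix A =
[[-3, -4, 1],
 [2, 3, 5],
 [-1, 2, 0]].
r(A) ≈ 4.7031

The eigenvalues of A are the roots of its characteristic polynomial. With M = A (coefficients from the trace, the sum of principal 2x2 minors, and det A):
  p(λ) = det(λ I - M) = λ^3 - 10λ - 57.
No integer candidate from the rational root theorem (±divisors of 57) is a root, so the roots are irrational. The cubic discriminant is Δ = -83723 < 0, so there is one real root and a complex-conjugate pair. p(4) = -33 and p(5) = 18 have opposite signs, so a root lies in (4, 5); Newton's method refines it to λ ≈ 4.7031. Dividing out (λ - (4.7031)) leaves approximately λ^2 + 4.7031λ + 12.1196. For λ^2 + 4.7031λ + 12.1196 the discriminant is -26.3587. It is negative, so the remaining roots are the complex-conjugate pair λ ≈ -2.3516 ± 2.567i. Their product equals the constant term, so |λ|^2 ≈ 12.1196 and |λ| ≈ 3.4813.
Thus the eigenvalues (to 4 decimals) are 4.7031 (modulus 4.7031); -2.3516 ± 2.567i (modulus 3.4813). The spectral radius is the largest modulus: r(A) ≈ 4.7031. (Cross-check: r(A) ≤ ||A||_2 ≈ 6.8697; equality holds whenever A is normal, though it can also hold for some non-normal A.)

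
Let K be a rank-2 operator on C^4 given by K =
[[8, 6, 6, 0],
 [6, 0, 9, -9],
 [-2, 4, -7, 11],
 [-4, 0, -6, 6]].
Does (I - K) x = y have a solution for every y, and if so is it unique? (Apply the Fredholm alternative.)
(I - K) is invertible (det(I - K) = -50 ≠ 0), so for every y in C^4 the equation (I - K) x = y has a unique solution.

K has rank 2 and factors as K = U V^T = u1 v1^T + u2 v2^T with u1 = (-1, -3, 3, 2), v1 = (-2, 0, -3, 3), u2 = (-3, 0, -2, 0), v2 = (-2, -2, -1, -1) (multiplying out reproduces the displayed K). The nonzero eigenvalues of U V^T coincide with those of the 2 x 2 matrix G = V^T U = [[v1·u1, v1·u2], [v2·u1, v2·u2]] = [[-1, 12], [3, 8]], and by the Sylvester determinant identity det(I_4 - U V^T) = det(I_2 - V^T U) = det([[2, -12], [-3, -7]]) = (2)(-7) - (-12)(-3) = -50. (Direct check: I - K =
[[-7, -6, -6, 0],
 [-6, 1, -9, 9],
 [2, -4, 8, -11],
 [4, 0, 6, -5]]
has determinant -50.) The finite-dimensional Fredholm alternative says: either (I - K) is invertible, or ker(I - K) ≠ {0} and then range(I - K) = ker((I - K)^*)^⊥, with dim ker(I - K) = dim ker((I - K)^*). Since det(I - K) ≠ 0, 1 is not an eigenvalue of K and ker(I - K) = {0}, so we are in the first case: for every y there is a unique x = (I - K)^(-1) y. (Explicitly, by the Woodbury identity, (I - U V^T)^(-1) = I + U (I_2 - G)^(-1) V^T.)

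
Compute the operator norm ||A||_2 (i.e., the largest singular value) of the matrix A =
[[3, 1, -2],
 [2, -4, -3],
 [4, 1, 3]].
||A||_2 ≈ 5.7666 (= sqrt(largest eigenvalue of A^T A))

||A||_2 = sigma_max(A) = sqrt(lambda_max(A^T A)). Form the symmetric matrix M = A^T A =
[[29, -1, 0],
 [-1, 18, 13],
 [0, 13, 22]].
Its characteristic polynomial (trace, sum of principal 2x2 minors, determinant of M give the coefficients) is
  p(λ) = det(λ I - M) = λ^3 - 69λ^2 + 1386λ - 6561.
No integer candidate from the rational root theorem (±divisors of 6561) is a root, so the roots are irrational. The cubic discriminant is Δ = 6392601 > 0, so there are three distinct real roots. p(6) = -513 and p(7) = 103 have opposite signs, so a root lies in (6, 7); Newton's method refines it to λ ≈ 6.8211. p(28) = 103 and p(29) = -7 have opposite signs, so a root lies in (28, 29); Newton's method refines it to λ ≈ 28.9258. p(33) = -27 and p(34) = 103 have opposite signs, so a root lies in (33, 34); Newton's method refines it to λ ≈ 33.2531. Check (Vieta): the three roots sum to 69, matching tr M = 69.
So the eigenvalues of A^T A are ≈ 6.8211, 28.9258, 33.2531 (all ≥ 0, as they must be for A^T A). The largest is λ_max ≈ 33.2531, hence ||A||_2 = sqrt(λ_max) ≈ 5.7666.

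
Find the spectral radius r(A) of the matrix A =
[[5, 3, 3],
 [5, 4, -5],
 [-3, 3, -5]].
r(A) ≈ 8.3995

The eigenvalues of A are the roots of its characteristic polynomial. With M = A (coefficients from the trace, the sum of principal 2x2 minors, and det A):
  p(λ) = det(λ I - M) = λ^3 - 4λ^2 - 16λ - 176.
No integer candidate from the rational root theorem (±divisors of 176) is a root, so the roots are irrational. The cubic discriminant is Δ = -1063680 < 0, so there is one real root and a complex-conjugate pair. p(8) = -48 and p(9) = 85 have opposite signs, so a root lies in (8, 9); Newton's method refines it to λ ≈ 8.3995. Dividing out (λ - (8.3995)) leaves approximately λ^2 + 4.3995λ + 20.9536. For λ^2 + 4.3995λ + 20.9536 the discriminant is -64.4589. It is negative, so the remaining roots are the complex-conjugate pair λ ≈ -2.1998 ± 4.0143i. Their product equals the constant term, so |λ|^2 ≈ 20.9536 and |λ| ≈ 4.5775.
Thus the eigenvalues (to 4 decimals) are 8.3995 (modulus 8.3995); -2.1998 ± 4.0143i (modulus 4.5775). The spectral radius is the largest modulus: r(A) ≈ 8.3995. (Cross-check: r(A) ≤ ||A||_2 ≈ 9.0612; equality holds whenever A is normal, though it can also hold for some non-normal A.)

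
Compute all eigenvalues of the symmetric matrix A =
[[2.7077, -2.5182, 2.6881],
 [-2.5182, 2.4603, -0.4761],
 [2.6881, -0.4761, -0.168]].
sigma(A) ≈ {-2, 1, 6}

A is real symmetric, so its spectrum consists of real eigenvalues. Expanding the characteristic polynomial of the displayed matrix gives
  det(λ I - A) = p(λ) = λ^3 + (-5)λ^2 + (-8)λ + (12).
Solving p(λ) = 0 yields eigenvalues ≈ -2, 1, 6. (A is shown rounded to 4 decimals, so these recover the underlying integer eigenvalues to within that precision.)
Verification: the trace of A = 5 equals the sum of eigenvalues 5, and det(A) ≈ -11.9998 matches the eigenvalue product -12.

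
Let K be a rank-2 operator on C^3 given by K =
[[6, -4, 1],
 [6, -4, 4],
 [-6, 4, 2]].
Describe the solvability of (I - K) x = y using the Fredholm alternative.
(I - K) is invertible (det(I - K) = -9 ≠ 0), so for every y in C^3 the equation (I - K) x = y has a unique solution.

K has rank 2 and factors as K = U V^T = u1 v1^T + u2 v2^T with u1 = (1, 0, -2), v1 = (3, -2, -1), u2 = (1, 2, 0), v2 = (3, -2, 2) (multiplying out reproduces the displayed K). The nonzero eigenvalues of U V^T coincide with those of the 2 x 2 matrix G = V^T U = [[v1·u1, v1·u2], [v2·u1, v2·u2]] = [[5, -1], [-1, -1]], and by the Sylvester determinant identity det(I_3 - U V^T) = det(I_2 - V^T U) = det([[-4, 1], [1, 2]]) = (-4)(2) - (1)(1) = -9. (Direct check: I - K =
[[-5, 4, -1],
 [-6, 5, -4],
 [6, -4, -1]]
has determinant -9.) The finite-dimensional Fredholm alternative says: either (I - K) is invertible, or ker(I - K) ≠ {0} and then range(I - K) = ker((I - K)^*)^⊥, with dim ker(I - K) = dim ker((I - K)^*). Since det(I - K) ≠ 0, 1 is not an eigenvalue of K and ker(I - K) = {0}, so we are in the first case: for every y there is a unique x = (I - K)^(-1) y. (Explicitly, by the Woodbury identity, (I - U V^T)^(-1) = I + U (I_2 - G)^(-1) V^T.)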